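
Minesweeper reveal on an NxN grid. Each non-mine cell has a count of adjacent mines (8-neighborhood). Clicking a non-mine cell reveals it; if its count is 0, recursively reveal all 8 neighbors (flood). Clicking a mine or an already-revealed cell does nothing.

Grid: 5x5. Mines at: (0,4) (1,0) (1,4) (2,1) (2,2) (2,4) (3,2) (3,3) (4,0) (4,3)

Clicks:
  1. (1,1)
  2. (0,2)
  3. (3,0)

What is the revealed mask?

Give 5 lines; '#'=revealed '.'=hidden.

Click 1 (1,1) count=3: revealed 1 new [(1,1)] -> total=1
Click 2 (0,2) count=0: revealed 5 new [(0,1) (0,2) (0,3) (1,2) (1,3)] -> total=6
Click 3 (3,0) count=2: revealed 1 new [(3,0)] -> total=7

Answer: .###.
.###.
.....
#....
.....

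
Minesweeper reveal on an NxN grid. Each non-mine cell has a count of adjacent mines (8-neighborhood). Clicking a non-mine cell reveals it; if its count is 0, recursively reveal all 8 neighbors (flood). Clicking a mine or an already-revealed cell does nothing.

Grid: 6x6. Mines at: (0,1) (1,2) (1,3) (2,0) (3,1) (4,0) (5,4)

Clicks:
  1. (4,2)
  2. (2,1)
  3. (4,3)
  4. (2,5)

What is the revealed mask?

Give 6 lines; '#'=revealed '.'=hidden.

Click 1 (4,2) count=1: revealed 1 new [(4,2)] -> total=1
Click 2 (2,1) count=3: revealed 1 new [(2,1)] -> total=2
Click 3 (4,3) count=1: revealed 1 new [(4,3)] -> total=3
Click 4 (2,5) count=0: revealed 14 new [(0,4) (0,5) (1,4) (1,5) (2,2) (2,3) (2,4) (2,5) (3,2) (3,3) (3,4) (3,5) (4,4) (4,5)] -> total=17

Answer: ....##
....##
.#####
..####
..####
......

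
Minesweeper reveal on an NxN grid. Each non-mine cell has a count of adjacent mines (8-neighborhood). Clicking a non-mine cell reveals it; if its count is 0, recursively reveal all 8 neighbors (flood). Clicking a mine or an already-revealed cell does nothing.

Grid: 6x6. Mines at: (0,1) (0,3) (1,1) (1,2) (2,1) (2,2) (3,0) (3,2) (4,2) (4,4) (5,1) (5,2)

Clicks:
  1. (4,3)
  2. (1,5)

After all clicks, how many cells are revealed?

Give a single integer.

Click 1 (4,3) count=4: revealed 1 new [(4,3)] -> total=1
Click 2 (1,5) count=0: revealed 11 new [(0,4) (0,5) (1,3) (1,4) (1,5) (2,3) (2,4) (2,5) (3,3) (3,4) (3,5)] -> total=12

Answer: 12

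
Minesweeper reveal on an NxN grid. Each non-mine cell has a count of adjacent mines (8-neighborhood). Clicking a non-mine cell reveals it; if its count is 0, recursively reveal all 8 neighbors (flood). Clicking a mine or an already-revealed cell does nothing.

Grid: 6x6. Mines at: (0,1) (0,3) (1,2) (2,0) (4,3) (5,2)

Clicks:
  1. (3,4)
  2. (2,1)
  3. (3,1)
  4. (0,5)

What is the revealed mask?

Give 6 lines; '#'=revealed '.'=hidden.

Answer: ....##
...###
.#.###
.#.###
....##
....##

Derivation:
Click 1 (3,4) count=1: revealed 1 new [(3,4)] -> total=1
Click 2 (2,1) count=2: revealed 1 new [(2,1)] -> total=2
Click 3 (3,1) count=1: revealed 1 new [(3,1)] -> total=3
Click 4 (0,5) count=0: revealed 14 new [(0,4) (0,5) (1,3) (1,4) (1,5) (2,3) (2,4) (2,5) (3,3) (3,5) (4,4) (4,5) (5,4) (5,5)] -> total=17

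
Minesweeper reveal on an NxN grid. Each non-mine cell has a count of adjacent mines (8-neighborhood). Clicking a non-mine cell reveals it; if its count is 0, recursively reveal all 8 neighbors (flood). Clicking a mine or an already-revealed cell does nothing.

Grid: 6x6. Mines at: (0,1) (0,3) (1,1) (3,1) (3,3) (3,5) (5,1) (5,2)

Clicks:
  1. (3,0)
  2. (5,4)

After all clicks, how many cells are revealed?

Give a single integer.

Click 1 (3,0) count=1: revealed 1 new [(3,0)] -> total=1
Click 2 (5,4) count=0: revealed 6 new [(4,3) (4,4) (4,5) (5,3) (5,4) (5,5)] -> total=7

Answer: 7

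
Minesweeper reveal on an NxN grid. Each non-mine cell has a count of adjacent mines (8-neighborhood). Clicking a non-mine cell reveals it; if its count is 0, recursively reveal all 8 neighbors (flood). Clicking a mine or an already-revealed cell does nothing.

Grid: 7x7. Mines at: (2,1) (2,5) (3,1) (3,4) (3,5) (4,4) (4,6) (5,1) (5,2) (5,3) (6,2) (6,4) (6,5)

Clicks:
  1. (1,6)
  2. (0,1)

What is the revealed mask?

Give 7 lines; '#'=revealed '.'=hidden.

Click 1 (1,6) count=1: revealed 1 new [(1,6)] -> total=1
Click 2 (0,1) count=0: revealed 16 new [(0,0) (0,1) (0,2) (0,3) (0,4) (0,5) (0,6) (1,0) (1,1) (1,2) (1,3) (1,4) (1,5) (2,2) (2,3) (2,4)] -> total=17

Answer: #######
#######
..###..
.......
.......
.......
.......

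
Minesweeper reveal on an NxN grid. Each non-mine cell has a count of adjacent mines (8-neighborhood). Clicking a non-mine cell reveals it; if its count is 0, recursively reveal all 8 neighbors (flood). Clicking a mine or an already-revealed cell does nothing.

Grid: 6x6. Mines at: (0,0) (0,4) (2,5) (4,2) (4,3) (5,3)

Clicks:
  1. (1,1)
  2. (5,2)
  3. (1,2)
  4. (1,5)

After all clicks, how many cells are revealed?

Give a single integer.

Click 1 (1,1) count=1: revealed 1 new [(1,1)] -> total=1
Click 2 (5,2) count=3: revealed 1 new [(5,2)] -> total=2
Click 3 (1,2) count=0: revealed 21 new [(0,1) (0,2) (0,3) (1,0) (1,2) (1,3) (1,4) (2,0) (2,1) (2,2) (2,3) (2,4) (3,0) (3,1) (3,2) (3,3) (3,4) (4,0) (4,1) (5,0) (5,1)] -> total=23
Click 4 (1,5) count=2: revealed 1 new [(1,5)] -> total=24

Answer: 24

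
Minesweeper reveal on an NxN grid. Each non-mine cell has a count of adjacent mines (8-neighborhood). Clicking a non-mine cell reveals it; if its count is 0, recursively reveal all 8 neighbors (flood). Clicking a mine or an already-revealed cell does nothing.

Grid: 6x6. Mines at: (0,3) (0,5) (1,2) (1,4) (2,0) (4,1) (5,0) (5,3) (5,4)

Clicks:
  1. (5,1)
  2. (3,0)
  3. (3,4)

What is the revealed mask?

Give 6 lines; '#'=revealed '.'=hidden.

Answer: ......
......
..####
#.####
..####
.#....

Derivation:
Click 1 (5,1) count=2: revealed 1 new [(5,1)] -> total=1
Click 2 (3,0) count=2: revealed 1 new [(3,0)] -> total=2
Click 3 (3,4) count=0: revealed 12 new [(2,2) (2,3) (2,4) (2,5) (3,2) (3,3) (3,4) (3,5) (4,2) (4,3) (4,4) (4,5)] -> total=14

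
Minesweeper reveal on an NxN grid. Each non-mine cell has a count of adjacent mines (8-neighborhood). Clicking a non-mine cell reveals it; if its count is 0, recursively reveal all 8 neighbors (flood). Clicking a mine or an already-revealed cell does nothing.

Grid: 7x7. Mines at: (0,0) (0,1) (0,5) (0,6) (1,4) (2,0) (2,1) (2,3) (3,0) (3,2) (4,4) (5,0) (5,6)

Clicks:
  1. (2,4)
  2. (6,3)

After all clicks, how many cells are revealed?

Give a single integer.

Click 1 (2,4) count=2: revealed 1 new [(2,4)] -> total=1
Click 2 (6,3) count=0: revealed 13 new [(4,1) (4,2) (4,3) (5,1) (5,2) (5,3) (5,4) (5,5) (6,1) (6,2) (6,3) (6,4) (6,5)] -> total=14

Answer: 14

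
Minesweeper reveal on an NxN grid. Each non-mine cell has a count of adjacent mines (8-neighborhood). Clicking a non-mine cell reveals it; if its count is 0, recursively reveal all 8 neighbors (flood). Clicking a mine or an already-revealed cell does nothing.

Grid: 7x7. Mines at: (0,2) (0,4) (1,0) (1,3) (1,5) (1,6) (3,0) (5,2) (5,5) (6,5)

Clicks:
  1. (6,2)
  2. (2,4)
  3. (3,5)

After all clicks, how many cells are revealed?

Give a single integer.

Click 1 (6,2) count=1: revealed 1 new [(6,2)] -> total=1
Click 2 (2,4) count=2: revealed 1 new [(2,4)] -> total=2
Click 3 (3,5) count=0: revealed 17 new [(2,1) (2,2) (2,3) (2,5) (2,6) (3,1) (3,2) (3,3) (3,4) (3,5) (3,6) (4,1) (4,2) (4,3) (4,4) (4,5) (4,6)] -> total=19

Answer: 19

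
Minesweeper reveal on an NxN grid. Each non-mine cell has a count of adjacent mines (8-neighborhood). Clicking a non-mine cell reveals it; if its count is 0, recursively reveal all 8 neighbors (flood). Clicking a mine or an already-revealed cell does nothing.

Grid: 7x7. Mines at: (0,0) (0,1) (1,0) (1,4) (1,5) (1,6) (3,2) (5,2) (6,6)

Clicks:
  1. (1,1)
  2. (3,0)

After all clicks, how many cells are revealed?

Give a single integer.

Answer: 11

Derivation:
Click 1 (1,1) count=3: revealed 1 new [(1,1)] -> total=1
Click 2 (3,0) count=0: revealed 10 new [(2,0) (2,1) (3,0) (3,1) (4,0) (4,1) (5,0) (5,1) (6,0) (6,1)] -> total=11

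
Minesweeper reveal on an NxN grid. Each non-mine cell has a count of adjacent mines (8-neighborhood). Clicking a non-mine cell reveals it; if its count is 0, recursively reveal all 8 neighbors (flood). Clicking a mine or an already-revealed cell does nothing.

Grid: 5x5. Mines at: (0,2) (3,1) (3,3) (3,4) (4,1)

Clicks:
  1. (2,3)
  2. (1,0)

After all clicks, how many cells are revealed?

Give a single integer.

Click 1 (2,3) count=2: revealed 1 new [(2,3)] -> total=1
Click 2 (1,0) count=0: revealed 6 new [(0,0) (0,1) (1,0) (1,1) (2,0) (2,1)] -> total=7

Answer: 7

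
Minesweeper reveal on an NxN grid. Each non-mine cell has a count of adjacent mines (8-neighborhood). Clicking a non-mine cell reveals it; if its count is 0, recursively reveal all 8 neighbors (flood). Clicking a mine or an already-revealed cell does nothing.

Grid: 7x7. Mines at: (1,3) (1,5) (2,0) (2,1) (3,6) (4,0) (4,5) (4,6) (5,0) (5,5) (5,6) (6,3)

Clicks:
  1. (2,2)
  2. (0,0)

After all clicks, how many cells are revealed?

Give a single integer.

Answer: 7

Derivation:
Click 1 (2,2) count=2: revealed 1 new [(2,2)] -> total=1
Click 2 (0,0) count=0: revealed 6 new [(0,0) (0,1) (0,2) (1,0) (1,1) (1,2)] -> total=7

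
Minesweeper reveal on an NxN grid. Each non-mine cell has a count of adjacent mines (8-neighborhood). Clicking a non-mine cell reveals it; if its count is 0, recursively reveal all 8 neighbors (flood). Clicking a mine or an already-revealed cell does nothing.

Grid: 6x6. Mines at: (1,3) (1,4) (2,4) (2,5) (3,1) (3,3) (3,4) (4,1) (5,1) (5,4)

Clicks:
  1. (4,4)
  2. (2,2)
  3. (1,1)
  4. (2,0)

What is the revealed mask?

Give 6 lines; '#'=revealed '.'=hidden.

Answer: ###...
###...
###...
......
....#.
......

Derivation:
Click 1 (4,4) count=3: revealed 1 new [(4,4)] -> total=1
Click 2 (2,2) count=3: revealed 1 new [(2,2)] -> total=2
Click 3 (1,1) count=0: revealed 8 new [(0,0) (0,1) (0,2) (1,0) (1,1) (1,2) (2,0) (2,1)] -> total=10
Click 4 (2,0) count=1: revealed 0 new [(none)] -> total=10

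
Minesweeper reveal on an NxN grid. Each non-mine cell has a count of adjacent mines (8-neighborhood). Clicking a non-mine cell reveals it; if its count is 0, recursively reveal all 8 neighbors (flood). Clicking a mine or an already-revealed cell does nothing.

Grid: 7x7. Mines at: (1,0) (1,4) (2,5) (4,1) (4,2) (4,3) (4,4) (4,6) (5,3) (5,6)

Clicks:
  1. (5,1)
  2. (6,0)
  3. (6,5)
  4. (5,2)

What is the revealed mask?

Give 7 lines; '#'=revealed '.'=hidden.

Answer: .......
.......
.......
.......
.......
###....
###..#.

Derivation:
Click 1 (5,1) count=2: revealed 1 new [(5,1)] -> total=1
Click 2 (6,0) count=0: revealed 5 new [(5,0) (5,2) (6,0) (6,1) (6,2)] -> total=6
Click 3 (6,5) count=1: revealed 1 new [(6,5)] -> total=7
Click 4 (5,2) count=4: revealed 0 new [(none)] -> total=7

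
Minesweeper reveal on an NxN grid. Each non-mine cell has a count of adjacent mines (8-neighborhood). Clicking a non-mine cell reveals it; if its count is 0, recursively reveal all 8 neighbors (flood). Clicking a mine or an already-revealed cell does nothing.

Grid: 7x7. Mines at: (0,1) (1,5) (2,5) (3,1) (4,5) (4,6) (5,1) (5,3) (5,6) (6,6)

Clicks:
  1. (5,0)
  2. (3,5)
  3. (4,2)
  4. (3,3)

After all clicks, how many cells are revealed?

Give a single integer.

Click 1 (5,0) count=1: revealed 1 new [(5,0)] -> total=1
Click 2 (3,5) count=3: revealed 1 new [(3,5)] -> total=2
Click 3 (4,2) count=3: revealed 1 new [(4,2)] -> total=3
Click 4 (3,3) count=0: revealed 14 new [(0,2) (0,3) (0,4) (1,2) (1,3) (1,4) (2,2) (2,3) (2,4) (3,2) (3,3) (3,4) (4,3) (4,4)] -> total=17

Answer: 17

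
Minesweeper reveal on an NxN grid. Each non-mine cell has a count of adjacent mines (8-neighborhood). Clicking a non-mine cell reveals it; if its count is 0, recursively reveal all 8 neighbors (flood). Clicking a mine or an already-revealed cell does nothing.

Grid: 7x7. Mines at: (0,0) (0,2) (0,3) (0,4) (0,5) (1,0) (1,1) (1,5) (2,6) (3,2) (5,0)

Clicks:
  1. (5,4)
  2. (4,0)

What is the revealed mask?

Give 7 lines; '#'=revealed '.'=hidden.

Answer: .......
.......
...###.
...####
#######
.######
.######

Derivation:
Click 1 (5,4) count=0: revealed 25 new [(2,3) (2,4) (2,5) (3,3) (3,4) (3,5) (3,6) (4,1) (4,2) (4,3) (4,4) (4,5) (4,6) (5,1) (5,2) (5,3) (5,4) (5,5) (5,6) (6,1) (6,2) (6,3) (6,4) (6,5) (6,6)] -> total=25
Click 2 (4,0) count=1: revealed 1 new [(4,0)] -> total=26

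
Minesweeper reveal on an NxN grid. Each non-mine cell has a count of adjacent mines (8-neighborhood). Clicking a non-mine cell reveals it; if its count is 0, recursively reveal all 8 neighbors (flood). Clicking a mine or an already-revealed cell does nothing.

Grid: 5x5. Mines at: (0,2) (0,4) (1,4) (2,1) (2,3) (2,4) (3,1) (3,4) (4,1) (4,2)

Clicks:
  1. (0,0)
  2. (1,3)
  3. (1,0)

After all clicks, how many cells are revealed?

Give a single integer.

Answer: 5

Derivation:
Click 1 (0,0) count=0: revealed 4 new [(0,0) (0,1) (1,0) (1,1)] -> total=4
Click 2 (1,3) count=5: revealed 1 new [(1,3)] -> total=5
Click 3 (1,0) count=1: revealed 0 new [(none)] -> total=5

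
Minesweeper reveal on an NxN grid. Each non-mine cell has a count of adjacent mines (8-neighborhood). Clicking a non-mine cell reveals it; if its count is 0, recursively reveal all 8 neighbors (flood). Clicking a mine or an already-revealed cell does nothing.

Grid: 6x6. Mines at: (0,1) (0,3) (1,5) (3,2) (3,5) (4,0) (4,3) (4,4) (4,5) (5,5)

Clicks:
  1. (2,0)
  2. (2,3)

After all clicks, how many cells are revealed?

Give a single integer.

Answer: 7

Derivation:
Click 1 (2,0) count=0: revealed 6 new [(1,0) (1,1) (2,0) (2,1) (3,0) (3,1)] -> total=6
Click 2 (2,3) count=1: revealed 1 new [(2,3)] -> total=7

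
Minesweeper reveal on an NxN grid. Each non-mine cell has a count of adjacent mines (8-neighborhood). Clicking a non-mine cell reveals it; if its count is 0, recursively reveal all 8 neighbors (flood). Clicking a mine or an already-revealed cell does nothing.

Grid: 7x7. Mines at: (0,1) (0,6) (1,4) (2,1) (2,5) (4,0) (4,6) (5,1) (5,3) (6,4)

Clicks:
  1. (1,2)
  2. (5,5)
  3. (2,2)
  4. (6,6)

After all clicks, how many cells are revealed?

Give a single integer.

Click 1 (1,2) count=2: revealed 1 new [(1,2)] -> total=1
Click 2 (5,5) count=2: revealed 1 new [(5,5)] -> total=2
Click 3 (2,2) count=1: revealed 1 new [(2,2)] -> total=3
Click 4 (6,6) count=0: revealed 3 new [(5,6) (6,5) (6,6)] -> total=6

Answer: 6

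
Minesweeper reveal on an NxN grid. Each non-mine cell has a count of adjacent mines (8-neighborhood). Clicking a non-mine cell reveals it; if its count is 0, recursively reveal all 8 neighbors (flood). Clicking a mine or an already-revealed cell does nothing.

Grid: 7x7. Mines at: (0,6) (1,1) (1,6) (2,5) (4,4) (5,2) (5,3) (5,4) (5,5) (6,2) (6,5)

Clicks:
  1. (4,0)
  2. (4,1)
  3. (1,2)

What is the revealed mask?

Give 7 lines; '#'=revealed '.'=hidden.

Click 1 (4,0) count=0: revealed 26 new [(0,2) (0,3) (0,4) (0,5) (1,2) (1,3) (1,4) (1,5) (2,0) (2,1) (2,2) (2,3) (2,4) (3,0) (3,1) (3,2) (3,3) (3,4) (4,0) (4,1) (4,2) (4,3) (5,0) (5,1) (6,0) (6,1)] -> total=26
Click 2 (4,1) count=1: revealed 0 new [(none)] -> total=26
Click 3 (1,2) count=1: revealed 0 new [(none)] -> total=26

Answer: ..####.
..####.
#####..
#####..
####...
##.....
##.....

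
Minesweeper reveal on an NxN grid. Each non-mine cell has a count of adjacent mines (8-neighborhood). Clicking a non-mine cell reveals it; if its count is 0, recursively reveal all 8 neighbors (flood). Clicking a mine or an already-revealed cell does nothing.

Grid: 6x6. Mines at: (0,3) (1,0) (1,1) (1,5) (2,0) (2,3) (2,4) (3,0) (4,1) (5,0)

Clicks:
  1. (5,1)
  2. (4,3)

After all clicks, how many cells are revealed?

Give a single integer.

Click 1 (5,1) count=2: revealed 1 new [(5,1)] -> total=1
Click 2 (4,3) count=0: revealed 12 new [(3,2) (3,3) (3,4) (3,5) (4,2) (4,3) (4,4) (4,5) (5,2) (5,3) (5,4) (5,5)] -> total=13

Answer: 13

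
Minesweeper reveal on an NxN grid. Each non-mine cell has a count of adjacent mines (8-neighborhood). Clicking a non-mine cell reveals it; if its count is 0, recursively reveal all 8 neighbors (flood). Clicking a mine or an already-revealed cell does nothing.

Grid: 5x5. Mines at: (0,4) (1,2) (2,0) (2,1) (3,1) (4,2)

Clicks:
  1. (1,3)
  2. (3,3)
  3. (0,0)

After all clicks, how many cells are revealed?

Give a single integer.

Click 1 (1,3) count=2: revealed 1 new [(1,3)] -> total=1
Click 2 (3,3) count=1: revealed 1 new [(3,3)] -> total=2
Click 3 (0,0) count=0: revealed 4 new [(0,0) (0,1) (1,0) (1,1)] -> total=6

Answer: 6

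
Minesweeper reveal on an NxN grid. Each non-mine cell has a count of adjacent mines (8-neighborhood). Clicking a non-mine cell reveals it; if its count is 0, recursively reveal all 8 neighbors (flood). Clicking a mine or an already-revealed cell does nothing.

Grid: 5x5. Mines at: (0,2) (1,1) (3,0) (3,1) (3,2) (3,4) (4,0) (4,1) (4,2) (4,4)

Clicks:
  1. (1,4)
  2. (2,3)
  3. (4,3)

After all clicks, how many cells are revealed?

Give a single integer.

Click 1 (1,4) count=0: revealed 6 new [(0,3) (0,4) (1,3) (1,4) (2,3) (2,4)] -> total=6
Click 2 (2,3) count=2: revealed 0 new [(none)] -> total=6
Click 3 (4,3) count=4: revealed 1 new [(4,3)] -> total=7

Answer: 7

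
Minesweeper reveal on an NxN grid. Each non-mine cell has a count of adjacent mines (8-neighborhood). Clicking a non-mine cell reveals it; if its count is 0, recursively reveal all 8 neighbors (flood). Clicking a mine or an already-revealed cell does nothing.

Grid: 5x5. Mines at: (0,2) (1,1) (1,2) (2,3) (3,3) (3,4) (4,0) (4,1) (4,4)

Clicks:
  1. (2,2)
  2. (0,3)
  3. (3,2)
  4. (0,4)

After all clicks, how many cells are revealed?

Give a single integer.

Click 1 (2,2) count=4: revealed 1 new [(2,2)] -> total=1
Click 2 (0,3) count=2: revealed 1 new [(0,3)] -> total=2
Click 3 (3,2) count=3: revealed 1 new [(3,2)] -> total=3
Click 4 (0,4) count=0: revealed 3 new [(0,4) (1,3) (1,4)] -> total=6

Answer: 6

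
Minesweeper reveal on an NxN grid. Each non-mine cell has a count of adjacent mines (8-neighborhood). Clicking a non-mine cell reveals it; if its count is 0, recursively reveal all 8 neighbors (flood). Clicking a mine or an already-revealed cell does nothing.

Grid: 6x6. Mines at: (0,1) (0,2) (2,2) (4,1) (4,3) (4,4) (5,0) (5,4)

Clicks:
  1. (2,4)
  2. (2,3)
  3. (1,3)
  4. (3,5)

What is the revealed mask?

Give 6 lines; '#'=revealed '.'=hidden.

Click 1 (2,4) count=0: revealed 12 new [(0,3) (0,4) (0,5) (1,3) (1,4) (1,5) (2,3) (2,4) (2,5) (3,3) (3,4) (3,5)] -> total=12
Click 2 (2,3) count=1: revealed 0 new [(none)] -> total=12
Click 3 (1,3) count=2: revealed 0 new [(none)] -> total=12
Click 4 (3,5) count=1: revealed 0 new [(none)] -> total=12

Answer: ...###
...###
...###
...###
......
......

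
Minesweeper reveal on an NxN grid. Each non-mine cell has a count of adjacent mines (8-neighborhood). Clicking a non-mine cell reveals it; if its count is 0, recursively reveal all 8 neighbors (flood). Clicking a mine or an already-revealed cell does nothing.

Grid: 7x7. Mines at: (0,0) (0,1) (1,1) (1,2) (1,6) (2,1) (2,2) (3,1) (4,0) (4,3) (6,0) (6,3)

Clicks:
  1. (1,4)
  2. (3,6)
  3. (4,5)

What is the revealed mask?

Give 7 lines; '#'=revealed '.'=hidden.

Answer: ...###.
...###.
...####
...####
....###
....###
....###

Derivation:
Click 1 (1,4) count=0: revealed 23 new [(0,3) (0,4) (0,5) (1,3) (1,4) (1,5) (2,3) (2,4) (2,5) (2,6) (3,3) (3,4) (3,5) (3,6) (4,4) (4,5) (4,6) (5,4) (5,5) (5,6) (6,4) (6,5) (6,6)] -> total=23
Click 2 (3,6) count=0: revealed 0 new [(none)] -> total=23
Click 3 (4,5) count=0: revealed 0 new [(none)] -> total=23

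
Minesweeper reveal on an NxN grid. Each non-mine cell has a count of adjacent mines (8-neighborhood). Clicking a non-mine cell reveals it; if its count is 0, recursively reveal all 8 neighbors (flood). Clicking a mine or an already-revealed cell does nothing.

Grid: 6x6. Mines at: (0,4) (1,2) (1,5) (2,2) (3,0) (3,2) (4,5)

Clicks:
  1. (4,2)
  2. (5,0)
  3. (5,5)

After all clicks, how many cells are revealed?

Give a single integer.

Click 1 (4,2) count=1: revealed 1 new [(4,2)] -> total=1
Click 2 (5,0) count=0: revealed 9 new [(4,0) (4,1) (4,3) (4,4) (5,0) (5,1) (5,2) (5,3) (5,4)] -> total=10
Click 3 (5,5) count=1: revealed 1 new [(5,5)] -> total=11

Answer: 11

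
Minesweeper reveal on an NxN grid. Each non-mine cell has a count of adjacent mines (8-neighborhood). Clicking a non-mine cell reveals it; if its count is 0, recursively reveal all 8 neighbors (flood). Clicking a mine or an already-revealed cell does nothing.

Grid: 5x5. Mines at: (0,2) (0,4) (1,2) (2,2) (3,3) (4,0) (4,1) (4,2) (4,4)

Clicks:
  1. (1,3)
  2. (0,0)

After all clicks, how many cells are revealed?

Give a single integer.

Click 1 (1,3) count=4: revealed 1 new [(1,3)] -> total=1
Click 2 (0,0) count=0: revealed 8 new [(0,0) (0,1) (1,0) (1,1) (2,0) (2,1) (3,0) (3,1)] -> total=9

Answer: 9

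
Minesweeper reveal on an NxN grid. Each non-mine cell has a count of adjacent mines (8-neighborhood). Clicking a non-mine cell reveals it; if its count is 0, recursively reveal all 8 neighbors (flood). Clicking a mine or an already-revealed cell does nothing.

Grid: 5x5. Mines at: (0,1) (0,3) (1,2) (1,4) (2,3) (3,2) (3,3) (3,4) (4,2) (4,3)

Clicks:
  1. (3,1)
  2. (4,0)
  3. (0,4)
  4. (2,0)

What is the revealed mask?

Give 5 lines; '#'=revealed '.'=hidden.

Click 1 (3,1) count=2: revealed 1 new [(3,1)] -> total=1
Click 2 (4,0) count=0: revealed 7 new [(1,0) (1,1) (2,0) (2,1) (3,0) (4,0) (4,1)] -> total=8
Click 3 (0,4) count=2: revealed 1 new [(0,4)] -> total=9
Click 4 (2,0) count=0: revealed 0 new [(none)] -> total=9

Answer: ....#
##...
##...
##...
##...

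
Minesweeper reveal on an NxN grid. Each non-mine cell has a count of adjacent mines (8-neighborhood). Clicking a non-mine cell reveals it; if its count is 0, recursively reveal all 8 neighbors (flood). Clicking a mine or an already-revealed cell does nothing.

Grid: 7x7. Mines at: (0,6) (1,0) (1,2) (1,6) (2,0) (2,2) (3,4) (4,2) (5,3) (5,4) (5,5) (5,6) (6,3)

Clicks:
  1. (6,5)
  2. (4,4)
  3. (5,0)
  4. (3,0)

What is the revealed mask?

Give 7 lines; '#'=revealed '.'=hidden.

Click 1 (6,5) count=3: revealed 1 new [(6,5)] -> total=1
Click 2 (4,4) count=4: revealed 1 new [(4,4)] -> total=2
Click 3 (5,0) count=0: revealed 10 new [(3,0) (3,1) (4,0) (4,1) (5,0) (5,1) (5,2) (6,0) (6,1) (6,2)] -> total=12
Click 4 (3,0) count=1: revealed 0 new [(none)] -> total=12

Answer: .......
.......
.......
##.....
##..#..
###....
###..#.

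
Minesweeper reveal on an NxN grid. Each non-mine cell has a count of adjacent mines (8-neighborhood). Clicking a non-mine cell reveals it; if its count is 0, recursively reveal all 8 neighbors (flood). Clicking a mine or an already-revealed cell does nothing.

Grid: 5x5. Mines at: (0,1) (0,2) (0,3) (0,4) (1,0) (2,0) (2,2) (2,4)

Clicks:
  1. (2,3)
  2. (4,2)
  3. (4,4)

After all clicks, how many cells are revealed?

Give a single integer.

Click 1 (2,3) count=2: revealed 1 new [(2,3)] -> total=1
Click 2 (4,2) count=0: revealed 10 new [(3,0) (3,1) (3,2) (3,3) (3,4) (4,0) (4,1) (4,2) (4,3) (4,4)] -> total=11
Click 3 (4,4) count=0: revealed 0 new [(none)] -> total=11

Answer: 11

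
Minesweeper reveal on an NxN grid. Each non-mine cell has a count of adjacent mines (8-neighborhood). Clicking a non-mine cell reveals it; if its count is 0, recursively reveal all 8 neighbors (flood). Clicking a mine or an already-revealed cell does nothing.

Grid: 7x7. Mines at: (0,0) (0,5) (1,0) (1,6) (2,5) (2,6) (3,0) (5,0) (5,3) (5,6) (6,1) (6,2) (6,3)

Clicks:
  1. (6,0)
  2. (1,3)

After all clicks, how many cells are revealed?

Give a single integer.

Answer: 21

Derivation:
Click 1 (6,0) count=2: revealed 1 new [(6,0)] -> total=1
Click 2 (1,3) count=0: revealed 20 new [(0,1) (0,2) (0,3) (0,4) (1,1) (1,2) (1,3) (1,4) (2,1) (2,2) (2,3) (2,4) (3,1) (3,2) (3,3) (3,4) (4,1) (4,2) (4,3) (4,4)] -> total=21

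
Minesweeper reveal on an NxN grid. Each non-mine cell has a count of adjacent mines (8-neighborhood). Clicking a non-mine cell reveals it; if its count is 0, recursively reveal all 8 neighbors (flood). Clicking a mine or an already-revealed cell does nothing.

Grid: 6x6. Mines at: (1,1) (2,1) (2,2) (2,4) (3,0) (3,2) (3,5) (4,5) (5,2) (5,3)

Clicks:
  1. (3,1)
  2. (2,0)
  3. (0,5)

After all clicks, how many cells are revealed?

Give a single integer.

Answer: 10

Derivation:
Click 1 (3,1) count=4: revealed 1 new [(3,1)] -> total=1
Click 2 (2,0) count=3: revealed 1 new [(2,0)] -> total=2
Click 3 (0,5) count=0: revealed 8 new [(0,2) (0,3) (0,4) (0,5) (1,2) (1,3) (1,4) (1,5)] -> total=10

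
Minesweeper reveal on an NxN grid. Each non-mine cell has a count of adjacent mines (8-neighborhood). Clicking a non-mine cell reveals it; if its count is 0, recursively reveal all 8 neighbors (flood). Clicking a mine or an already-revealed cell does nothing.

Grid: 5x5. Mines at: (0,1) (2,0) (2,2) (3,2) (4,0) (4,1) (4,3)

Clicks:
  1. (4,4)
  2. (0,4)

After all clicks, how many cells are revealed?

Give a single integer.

Click 1 (4,4) count=1: revealed 1 new [(4,4)] -> total=1
Click 2 (0,4) count=0: revealed 10 new [(0,2) (0,3) (0,4) (1,2) (1,3) (1,4) (2,3) (2,4) (3,3) (3,4)] -> total=11

Answer: 11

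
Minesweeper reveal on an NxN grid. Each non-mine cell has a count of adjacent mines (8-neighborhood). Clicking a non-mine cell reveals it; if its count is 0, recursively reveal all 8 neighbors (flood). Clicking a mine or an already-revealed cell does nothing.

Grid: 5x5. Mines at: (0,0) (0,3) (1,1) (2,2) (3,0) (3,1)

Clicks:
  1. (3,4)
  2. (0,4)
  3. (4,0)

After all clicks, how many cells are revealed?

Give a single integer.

Answer: 12

Derivation:
Click 1 (3,4) count=0: revealed 10 new [(1,3) (1,4) (2,3) (2,4) (3,2) (3,3) (3,4) (4,2) (4,3) (4,4)] -> total=10
Click 2 (0,4) count=1: revealed 1 new [(0,4)] -> total=11
Click 3 (4,0) count=2: revealed 1 new [(4,0)] -> total=12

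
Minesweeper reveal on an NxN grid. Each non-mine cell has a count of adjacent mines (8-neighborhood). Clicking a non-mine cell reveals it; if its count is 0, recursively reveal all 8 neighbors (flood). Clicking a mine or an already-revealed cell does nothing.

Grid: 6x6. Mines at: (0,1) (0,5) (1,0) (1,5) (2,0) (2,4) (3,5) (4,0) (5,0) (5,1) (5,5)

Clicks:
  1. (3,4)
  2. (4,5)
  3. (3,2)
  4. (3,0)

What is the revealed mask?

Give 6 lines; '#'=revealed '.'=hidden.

Click 1 (3,4) count=2: revealed 1 new [(3,4)] -> total=1
Click 2 (4,5) count=2: revealed 1 new [(4,5)] -> total=2
Click 3 (3,2) count=0: revealed 16 new [(1,1) (1,2) (1,3) (2,1) (2,2) (2,3) (3,1) (3,2) (3,3) (4,1) (4,2) (4,3) (4,4) (5,2) (5,3) (5,4)] -> total=18
Click 4 (3,0) count=2: revealed 1 new [(3,0)] -> total=19

Answer: ......
.###..
.###..
#####.
.#####
..###.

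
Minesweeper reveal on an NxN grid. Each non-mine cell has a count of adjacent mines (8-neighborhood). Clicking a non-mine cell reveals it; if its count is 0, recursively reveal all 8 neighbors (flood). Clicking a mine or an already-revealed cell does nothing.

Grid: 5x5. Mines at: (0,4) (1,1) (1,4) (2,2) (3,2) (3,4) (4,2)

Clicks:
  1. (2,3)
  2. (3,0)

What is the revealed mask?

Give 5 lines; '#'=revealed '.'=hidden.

Answer: .....
.....
##.#.
##...
##...

Derivation:
Click 1 (2,3) count=4: revealed 1 new [(2,3)] -> total=1
Click 2 (3,0) count=0: revealed 6 new [(2,0) (2,1) (3,0) (3,1) (4,0) (4,1)] -> total=7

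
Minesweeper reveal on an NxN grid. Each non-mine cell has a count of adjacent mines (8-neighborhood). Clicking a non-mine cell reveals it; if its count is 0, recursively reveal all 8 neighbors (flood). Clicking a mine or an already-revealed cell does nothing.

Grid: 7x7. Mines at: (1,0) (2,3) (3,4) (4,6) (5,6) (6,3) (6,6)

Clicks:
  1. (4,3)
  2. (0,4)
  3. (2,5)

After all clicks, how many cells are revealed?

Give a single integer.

Answer: 18

Derivation:
Click 1 (4,3) count=1: revealed 1 new [(4,3)] -> total=1
Click 2 (0,4) count=0: revealed 17 new [(0,1) (0,2) (0,3) (0,4) (0,5) (0,6) (1,1) (1,2) (1,3) (1,4) (1,5) (1,6) (2,4) (2,5) (2,6) (3,5) (3,6)] -> total=18
Click 3 (2,5) count=1: revealed 0 new [(none)] -> total=18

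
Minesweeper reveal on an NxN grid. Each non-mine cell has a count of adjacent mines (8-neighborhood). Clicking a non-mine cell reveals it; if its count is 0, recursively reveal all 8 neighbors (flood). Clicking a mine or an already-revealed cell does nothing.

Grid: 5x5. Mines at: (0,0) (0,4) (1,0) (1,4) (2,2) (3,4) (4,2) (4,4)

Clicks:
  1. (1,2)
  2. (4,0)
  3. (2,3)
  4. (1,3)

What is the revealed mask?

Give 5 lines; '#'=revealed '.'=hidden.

Answer: .....
..##.
##.#.
##...
##...

Derivation:
Click 1 (1,2) count=1: revealed 1 new [(1,2)] -> total=1
Click 2 (4,0) count=0: revealed 6 new [(2,0) (2,1) (3,0) (3,1) (4,0) (4,1)] -> total=7
Click 3 (2,3) count=3: revealed 1 new [(2,3)] -> total=8
Click 4 (1,3) count=3: revealed 1 new [(1,3)] -> total=9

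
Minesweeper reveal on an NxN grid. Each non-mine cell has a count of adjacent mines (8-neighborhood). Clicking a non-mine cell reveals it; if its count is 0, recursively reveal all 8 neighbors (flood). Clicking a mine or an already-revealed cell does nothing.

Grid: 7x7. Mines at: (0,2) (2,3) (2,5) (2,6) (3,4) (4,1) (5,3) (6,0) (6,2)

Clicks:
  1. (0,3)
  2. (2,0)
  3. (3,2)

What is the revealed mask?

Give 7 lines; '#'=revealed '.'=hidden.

Answer: ##.#...
###....
###....
###....
.......
.......
.......

Derivation:
Click 1 (0,3) count=1: revealed 1 new [(0,3)] -> total=1
Click 2 (2,0) count=0: revealed 11 new [(0,0) (0,1) (1,0) (1,1) (1,2) (2,0) (2,1) (2,2) (3,0) (3,1) (3,2)] -> total=12
Click 3 (3,2) count=2: revealed 0 new [(none)] -> total=12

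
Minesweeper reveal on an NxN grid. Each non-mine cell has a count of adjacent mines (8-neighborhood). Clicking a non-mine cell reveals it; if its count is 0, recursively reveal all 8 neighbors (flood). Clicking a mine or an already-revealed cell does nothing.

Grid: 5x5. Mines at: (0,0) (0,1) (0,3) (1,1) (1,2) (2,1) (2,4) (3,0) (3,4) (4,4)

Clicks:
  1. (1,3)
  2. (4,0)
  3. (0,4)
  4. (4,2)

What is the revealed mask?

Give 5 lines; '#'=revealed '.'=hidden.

Click 1 (1,3) count=3: revealed 1 new [(1,3)] -> total=1
Click 2 (4,0) count=1: revealed 1 new [(4,0)] -> total=2
Click 3 (0,4) count=1: revealed 1 new [(0,4)] -> total=3
Click 4 (4,2) count=0: revealed 6 new [(3,1) (3,2) (3,3) (4,1) (4,2) (4,3)] -> total=9

Answer: ....#
...#.
.....
.###.
####.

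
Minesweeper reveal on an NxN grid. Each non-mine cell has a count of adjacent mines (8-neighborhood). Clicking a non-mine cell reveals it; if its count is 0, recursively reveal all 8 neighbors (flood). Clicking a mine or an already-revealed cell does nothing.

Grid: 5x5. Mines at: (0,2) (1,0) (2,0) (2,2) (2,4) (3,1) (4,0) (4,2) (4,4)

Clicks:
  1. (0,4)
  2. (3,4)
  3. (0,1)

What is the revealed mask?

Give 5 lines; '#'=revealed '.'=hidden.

Click 1 (0,4) count=0: revealed 4 new [(0,3) (0,4) (1,3) (1,4)] -> total=4
Click 2 (3,4) count=2: revealed 1 new [(3,4)] -> total=5
Click 3 (0,1) count=2: revealed 1 new [(0,1)] -> total=6

Answer: .#.##
...##
.....
....#
.....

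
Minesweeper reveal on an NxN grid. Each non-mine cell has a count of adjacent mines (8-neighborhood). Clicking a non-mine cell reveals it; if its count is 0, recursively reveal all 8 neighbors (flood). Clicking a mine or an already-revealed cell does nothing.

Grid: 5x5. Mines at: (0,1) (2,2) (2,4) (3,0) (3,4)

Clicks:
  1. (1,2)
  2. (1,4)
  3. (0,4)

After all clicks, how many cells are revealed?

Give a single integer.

Click 1 (1,2) count=2: revealed 1 new [(1,2)] -> total=1
Click 2 (1,4) count=1: revealed 1 new [(1,4)] -> total=2
Click 3 (0,4) count=0: revealed 4 new [(0,2) (0,3) (0,4) (1,3)] -> total=6

Answer: 6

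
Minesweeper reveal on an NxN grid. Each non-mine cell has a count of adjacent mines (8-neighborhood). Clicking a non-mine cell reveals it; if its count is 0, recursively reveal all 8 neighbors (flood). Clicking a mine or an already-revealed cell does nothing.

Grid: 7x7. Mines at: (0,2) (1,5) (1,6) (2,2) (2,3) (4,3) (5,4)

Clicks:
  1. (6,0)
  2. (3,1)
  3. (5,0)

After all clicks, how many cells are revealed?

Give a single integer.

Answer: 20

Derivation:
Click 1 (6,0) count=0: revealed 20 new [(0,0) (0,1) (1,0) (1,1) (2,0) (2,1) (3,0) (3,1) (3,2) (4,0) (4,1) (4,2) (5,0) (5,1) (5,2) (5,3) (6,0) (6,1) (6,2) (6,3)] -> total=20
Click 2 (3,1) count=1: revealed 0 new [(none)] -> total=20
Click 3 (5,0) count=0: revealed 0 new [(none)] -> total=20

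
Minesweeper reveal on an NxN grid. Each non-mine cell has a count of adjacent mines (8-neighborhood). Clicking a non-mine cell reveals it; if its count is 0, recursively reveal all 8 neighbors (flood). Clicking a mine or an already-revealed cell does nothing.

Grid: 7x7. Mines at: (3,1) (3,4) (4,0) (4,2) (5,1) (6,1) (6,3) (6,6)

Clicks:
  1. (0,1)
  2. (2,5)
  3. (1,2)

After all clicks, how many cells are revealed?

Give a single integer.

Answer: 27

Derivation:
Click 1 (0,1) count=0: revealed 27 new [(0,0) (0,1) (0,2) (0,3) (0,4) (0,5) (0,6) (1,0) (1,1) (1,2) (1,3) (1,4) (1,5) (1,6) (2,0) (2,1) (2,2) (2,3) (2,4) (2,5) (2,6) (3,5) (3,6) (4,5) (4,6) (5,5) (5,6)] -> total=27
Click 2 (2,5) count=1: revealed 0 new [(none)] -> total=27
Click 3 (1,2) count=0: revealed 0 new [(none)] -> total=27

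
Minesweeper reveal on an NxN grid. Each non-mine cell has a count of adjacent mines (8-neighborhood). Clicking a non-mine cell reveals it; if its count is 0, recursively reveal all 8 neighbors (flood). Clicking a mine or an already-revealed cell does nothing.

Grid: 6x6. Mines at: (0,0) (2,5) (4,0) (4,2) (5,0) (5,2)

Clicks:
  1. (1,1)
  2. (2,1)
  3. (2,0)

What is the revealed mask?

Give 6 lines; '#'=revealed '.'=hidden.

Click 1 (1,1) count=1: revealed 1 new [(1,1)] -> total=1
Click 2 (2,1) count=0: revealed 20 new [(0,1) (0,2) (0,3) (0,4) (0,5) (1,0) (1,2) (1,3) (1,4) (1,5) (2,0) (2,1) (2,2) (2,3) (2,4) (3,0) (3,1) (3,2) (3,3) (3,4)] -> total=21
Click 3 (2,0) count=0: revealed 0 new [(none)] -> total=21

Answer: .#####
######
#####.
#####.
......
......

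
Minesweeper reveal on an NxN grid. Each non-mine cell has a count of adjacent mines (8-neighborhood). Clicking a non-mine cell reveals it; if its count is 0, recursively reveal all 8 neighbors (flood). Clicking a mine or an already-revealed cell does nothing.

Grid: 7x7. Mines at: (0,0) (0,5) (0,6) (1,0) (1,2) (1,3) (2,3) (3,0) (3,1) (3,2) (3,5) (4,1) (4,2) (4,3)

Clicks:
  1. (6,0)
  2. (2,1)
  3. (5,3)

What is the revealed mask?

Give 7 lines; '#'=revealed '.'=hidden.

Click 1 (6,0) count=0: revealed 17 new [(4,4) (4,5) (4,6) (5,0) (5,1) (5,2) (5,3) (5,4) (5,5) (5,6) (6,0) (6,1) (6,2) (6,3) (6,4) (6,5) (6,6)] -> total=17
Click 2 (2,1) count=5: revealed 1 new [(2,1)] -> total=18
Click 3 (5,3) count=2: revealed 0 new [(none)] -> total=18

Answer: .......
.......
.#.....
.......
....###
#######
#######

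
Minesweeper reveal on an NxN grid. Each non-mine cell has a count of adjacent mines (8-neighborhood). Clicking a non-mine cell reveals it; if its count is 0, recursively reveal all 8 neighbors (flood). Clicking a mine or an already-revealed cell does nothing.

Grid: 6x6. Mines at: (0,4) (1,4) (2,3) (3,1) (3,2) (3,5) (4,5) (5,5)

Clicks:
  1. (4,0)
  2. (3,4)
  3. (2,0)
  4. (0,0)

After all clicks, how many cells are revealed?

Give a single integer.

Answer: 13

Derivation:
Click 1 (4,0) count=1: revealed 1 new [(4,0)] -> total=1
Click 2 (3,4) count=3: revealed 1 new [(3,4)] -> total=2
Click 3 (2,0) count=1: revealed 1 new [(2,0)] -> total=3
Click 4 (0,0) count=0: revealed 10 new [(0,0) (0,1) (0,2) (0,3) (1,0) (1,1) (1,2) (1,3) (2,1) (2,2)] -> total=13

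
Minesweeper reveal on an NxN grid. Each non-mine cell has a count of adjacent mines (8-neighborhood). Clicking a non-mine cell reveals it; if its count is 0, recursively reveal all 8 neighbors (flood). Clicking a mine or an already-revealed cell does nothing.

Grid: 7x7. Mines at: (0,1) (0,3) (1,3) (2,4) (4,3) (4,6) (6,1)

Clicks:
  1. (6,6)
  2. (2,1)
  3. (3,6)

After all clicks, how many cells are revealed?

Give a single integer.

Answer: 25

Derivation:
Click 1 (6,6) count=0: revealed 10 new [(5,2) (5,3) (5,4) (5,5) (5,6) (6,2) (6,3) (6,4) (6,5) (6,6)] -> total=10
Click 2 (2,1) count=0: revealed 14 new [(1,0) (1,1) (1,2) (2,0) (2,1) (2,2) (3,0) (3,1) (3,2) (4,0) (4,1) (4,2) (5,0) (5,1)] -> total=24
Click 3 (3,6) count=1: revealed 1 new [(3,6)] -> total=25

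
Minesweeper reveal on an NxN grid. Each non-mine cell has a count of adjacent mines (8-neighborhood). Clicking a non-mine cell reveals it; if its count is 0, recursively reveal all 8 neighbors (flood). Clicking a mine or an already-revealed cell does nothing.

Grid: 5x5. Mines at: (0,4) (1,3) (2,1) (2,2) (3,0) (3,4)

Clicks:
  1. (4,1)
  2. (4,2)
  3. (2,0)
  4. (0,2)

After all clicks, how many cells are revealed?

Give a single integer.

Answer: 8

Derivation:
Click 1 (4,1) count=1: revealed 1 new [(4,1)] -> total=1
Click 2 (4,2) count=0: revealed 5 new [(3,1) (3,2) (3,3) (4,2) (4,3)] -> total=6
Click 3 (2,0) count=2: revealed 1 new [(2,0)] -> total=7
Click 4 (0,2) count=1: revealed 1 new [(0,2)] -> total=8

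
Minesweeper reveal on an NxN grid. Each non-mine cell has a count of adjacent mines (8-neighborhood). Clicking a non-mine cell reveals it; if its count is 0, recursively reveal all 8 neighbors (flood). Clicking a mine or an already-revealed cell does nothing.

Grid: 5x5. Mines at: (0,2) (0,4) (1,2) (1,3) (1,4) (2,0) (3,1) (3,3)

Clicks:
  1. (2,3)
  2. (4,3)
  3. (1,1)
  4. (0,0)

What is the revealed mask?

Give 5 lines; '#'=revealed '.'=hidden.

Answer: ##...
##...
...#.
.....
...#.

Derivation:
Click 1 (2,3) count=4: revealed 1 new [(2,3)] -> total=1
Click 2 (4,3) count=1: revealed 1 new [(4,3)] -> total=2
Click 3 (1,1) count=3: revealed 1 new [(1,1)] -> total=3
Click 4 (0,0) count=0: revealed 3 new [(0,0) (0,1) (1,0)] -> total=6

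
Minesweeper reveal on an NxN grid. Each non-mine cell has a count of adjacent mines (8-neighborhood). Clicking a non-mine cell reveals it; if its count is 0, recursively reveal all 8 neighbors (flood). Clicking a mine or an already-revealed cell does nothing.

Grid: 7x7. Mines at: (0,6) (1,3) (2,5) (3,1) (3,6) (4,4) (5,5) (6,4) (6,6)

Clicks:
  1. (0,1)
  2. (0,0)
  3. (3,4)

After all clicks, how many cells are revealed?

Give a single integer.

Click 1 (0,1) count=0: revealed 9 new [(0,0) (0,1) (0,2) (1,0) (1,1) (1,2) (2,0) (2,1) (2,2)] -> total=9
Click 2 (0,0) count=0: revealed 0 new [(none)] -> total=9
Click 3 (3,4) count=2: revealed 1 new [(3,4)] -> total=10

Answer: 10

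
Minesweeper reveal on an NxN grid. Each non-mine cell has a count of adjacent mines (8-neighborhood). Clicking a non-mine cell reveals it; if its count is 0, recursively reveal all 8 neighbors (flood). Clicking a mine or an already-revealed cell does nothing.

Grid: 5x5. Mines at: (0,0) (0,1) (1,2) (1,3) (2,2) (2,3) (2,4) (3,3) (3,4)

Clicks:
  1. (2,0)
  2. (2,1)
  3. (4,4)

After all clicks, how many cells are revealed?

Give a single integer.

Click 1 (2,0) count=0: revealed 10 new [(1,0) (1,1) (2,0) (2,1) (3,0) (3,1) (3,2) (4,0) (4,1) (4,2)] -> total=10
Click 2 (2,1) count=2: revealed 0 new [(none)] -> total=10
Click 3 (4,4) count=2: revealed 1 new [(4,4)] -> total=11

Answer: 11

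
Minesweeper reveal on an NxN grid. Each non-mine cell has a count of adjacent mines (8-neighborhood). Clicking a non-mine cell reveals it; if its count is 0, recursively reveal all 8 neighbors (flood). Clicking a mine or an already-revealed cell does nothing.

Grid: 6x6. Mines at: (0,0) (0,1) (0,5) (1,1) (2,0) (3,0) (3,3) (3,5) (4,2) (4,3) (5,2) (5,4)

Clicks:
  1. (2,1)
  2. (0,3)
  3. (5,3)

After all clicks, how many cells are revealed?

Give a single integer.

Answer: 11

Derivation:
Click 1 (2,1) count=3: revealed 1 new [(2,1)] -> total=1
Click 2 (0,3) count=0: revealed 9 new [(0,2) (0,3) (0,4) (1,2) (1,3) (1,4) (2,2) (2,3) (2,4)] -> total=10
Click 3 (5,3) count=4: revealed 1 new [(5,3)] -> total=11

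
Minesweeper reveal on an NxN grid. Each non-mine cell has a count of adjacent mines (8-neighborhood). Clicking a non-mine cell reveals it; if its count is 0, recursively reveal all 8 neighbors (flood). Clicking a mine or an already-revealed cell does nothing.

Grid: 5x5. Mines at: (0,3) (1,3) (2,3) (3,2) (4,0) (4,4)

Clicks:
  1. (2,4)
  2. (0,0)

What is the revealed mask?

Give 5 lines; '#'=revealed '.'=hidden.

Click 1 (2,4) count=2: revealed 1 new [(2,4)] -> total=1
Click 2 (0,0) count=0: revealed 11 new [(0,0) (0,1) (0,2) (1,0) (1,1) (1,2) (2,0) (2,1) (2,2) (3,0) (3,1)] -> total=12

Answer: ###..
###..
###.#
##...
.....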